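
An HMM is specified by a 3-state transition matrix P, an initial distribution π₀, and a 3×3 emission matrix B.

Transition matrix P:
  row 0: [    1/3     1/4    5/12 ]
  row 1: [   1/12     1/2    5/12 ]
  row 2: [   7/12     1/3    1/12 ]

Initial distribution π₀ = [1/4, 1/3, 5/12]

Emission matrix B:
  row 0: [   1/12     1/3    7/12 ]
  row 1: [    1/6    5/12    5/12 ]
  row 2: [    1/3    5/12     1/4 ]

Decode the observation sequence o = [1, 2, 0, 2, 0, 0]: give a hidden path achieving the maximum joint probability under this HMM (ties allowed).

path = [2, 0, 2, 0, 2, 1]

t=0: δ = [8.333e-02, 1.389e-01, 1.736e-01]  (obs o_0=1)
t=1: δ = [5.908e-02, 2.894e-02, 1.447e-02]  ψ = [2, 1, 1]  (obs o_1=2)
t=2: δ = [1.641e-03, 2.462e-03, 8.205e-03]  ψ = [0, 0, 0]  (obs o_2=0)
t=3: δ = [2.792e-03, 1.140e-03, 2.564e-04]  ψ = [2, 2, 1]  (obs o_3=2)
t=4: δ = [7.755e-05, 1.163e-04, 3.878e-04]  ψ = [0, 0, 0]  (obs o_4=0)
t=5: δ = [1.885e-05, 2.154e-05, 1.616e-05]  ψ = [2, 2, 1]  (obs o_5=0)
backtrack: best end state = 1; path = [2, 0, 2, 0, 2, 1]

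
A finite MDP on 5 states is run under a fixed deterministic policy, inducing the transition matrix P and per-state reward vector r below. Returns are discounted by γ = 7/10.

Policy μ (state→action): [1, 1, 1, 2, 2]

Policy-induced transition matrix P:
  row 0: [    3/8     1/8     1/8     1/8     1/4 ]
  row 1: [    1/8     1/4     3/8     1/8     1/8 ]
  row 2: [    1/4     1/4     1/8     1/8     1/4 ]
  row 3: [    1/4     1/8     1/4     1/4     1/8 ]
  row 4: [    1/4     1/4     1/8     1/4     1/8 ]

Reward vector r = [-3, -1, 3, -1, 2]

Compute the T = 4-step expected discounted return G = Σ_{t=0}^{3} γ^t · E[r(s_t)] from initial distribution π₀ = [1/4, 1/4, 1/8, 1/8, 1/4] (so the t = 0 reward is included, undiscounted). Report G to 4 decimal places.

G = -0.5220

t=0: π = [0.2500, 0.2500, 0.1250, 0.1250, 0.2500], E[r] = -0.2500, γ^t·E[r] = -0.250000, running G = -0.250000
t=1: π = [0.2500, 0.2031, 0.2031, 0.1719, 0.1719], E[r] = -0.1719, γ^t·E[r] = -0.120313, running G = -0.370313
t=2: π = [0.2559, 0.1973, 0.1973, 0.1680, 0.1816], E[r] = -0.1777, γ^t·E[r] = -0.087090, running G = -0.457402
t=3: π = [0.2573, 0.1970, 0.1953, 0.1687, 0.1816], E[r] = -0.1885, γ^t·E[r] = -0.064647, running G = -0.522050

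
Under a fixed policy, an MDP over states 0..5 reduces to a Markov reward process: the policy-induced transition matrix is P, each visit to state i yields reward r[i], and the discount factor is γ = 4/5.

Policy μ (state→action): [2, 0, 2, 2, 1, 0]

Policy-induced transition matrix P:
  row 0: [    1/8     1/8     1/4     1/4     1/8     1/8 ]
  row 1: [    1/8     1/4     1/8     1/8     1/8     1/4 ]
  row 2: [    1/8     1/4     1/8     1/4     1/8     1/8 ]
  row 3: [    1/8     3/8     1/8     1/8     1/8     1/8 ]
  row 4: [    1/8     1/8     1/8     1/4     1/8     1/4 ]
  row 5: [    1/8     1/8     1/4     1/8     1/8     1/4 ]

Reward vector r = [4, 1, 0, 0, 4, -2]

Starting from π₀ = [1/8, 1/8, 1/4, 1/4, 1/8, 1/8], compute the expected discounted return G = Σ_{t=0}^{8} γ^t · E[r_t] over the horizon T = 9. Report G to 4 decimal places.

t=0: π = [0.1250, 0.1250, 0.2500, 0.2500, 0.1250, 0.1250], E[r] = 0.8750, γ^t·E[r] = 0.875000, running G = 0.875000
t=1: π = [0.1250, 0.2344, 0.1563, 0.1875, 0.1250, 0.1719], E[r] = 0.8906, γ^t·E[r] = 0.712500, running G = 1.587500
t=2: π = [0.1250, 0.2207, 0.1621, 0.1758, 0.1250, 0.1914], E[r] = 0.8379, γ^t·E[r] = 0.536250, running G = 2.123750
t=3: π = [0.1250, 0.2168, 0.1646, 0.1765, 0.1250, 0.1921], E[r] = 0.8325, γ^t·E[r] = 0.426250, running G = 2.550000
t=4: π = [0.1250, 0.2168, 0.1646, 0.1768, 0.1250, 0.1917], E[r] = 0.8333, γ^t·E[r] = 0.341325, running G = 2.891325
t=5: π = [0.1250, 0.2169, 0.1646, 0.1768, 0.1250, 0.1917], E[r] = 0.8335, γ^t·E[r] = 0.273121, running G = 3.164446
t=6: π = [0.1250, 0.2169, 0.1646, 0.1768, 0.1250, 0.1917], E[r] = 0.8335, γ^t·E[r] = 0.218497, running G = 3.382943
t=7: π = [0.1250, 0.2169, 0.1646, 0.1768, 0.1250, 0.1917], E[r] = 0.8335, γ^t·E[r] = 0.174796, running G = 3.557739
t=8: π = [0.1250, 0.2169, 0.1646, 0.1768, 0.1250, 0.1917], E[r] = 0.8335, γ^t·E[r] = 0.139837, running G = 3.697576

G = 3.6976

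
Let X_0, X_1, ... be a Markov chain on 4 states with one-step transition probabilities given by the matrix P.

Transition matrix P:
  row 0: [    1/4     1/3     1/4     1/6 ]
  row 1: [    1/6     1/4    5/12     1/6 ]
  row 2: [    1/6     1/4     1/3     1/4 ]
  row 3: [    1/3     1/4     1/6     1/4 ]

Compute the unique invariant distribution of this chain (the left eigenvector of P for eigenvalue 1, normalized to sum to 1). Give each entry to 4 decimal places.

Balance equations π_j = Σ_i π_i·P[i][j]:
  π_0 = 1/4·π_0 + 1/6·π_1 + 1/6·π_2 + 1/3·π_3
  π_1 = 1/3·π_0 + 1/4·π_1 + 1/4·π_2 + 1/4·π_3
  π_2 = 1/4·π_0 + 5/12·π_1 + 1/3·π_2 + 1/6·π_3
  normalize: π_0 + π_1 + π_2 + π_3 = 1
Solving the linear system gives exactly π = [177/805, 216/805, 487/1610, 337/1610].

π = [0.2199, 0.2683, 0.3025, 0.2093]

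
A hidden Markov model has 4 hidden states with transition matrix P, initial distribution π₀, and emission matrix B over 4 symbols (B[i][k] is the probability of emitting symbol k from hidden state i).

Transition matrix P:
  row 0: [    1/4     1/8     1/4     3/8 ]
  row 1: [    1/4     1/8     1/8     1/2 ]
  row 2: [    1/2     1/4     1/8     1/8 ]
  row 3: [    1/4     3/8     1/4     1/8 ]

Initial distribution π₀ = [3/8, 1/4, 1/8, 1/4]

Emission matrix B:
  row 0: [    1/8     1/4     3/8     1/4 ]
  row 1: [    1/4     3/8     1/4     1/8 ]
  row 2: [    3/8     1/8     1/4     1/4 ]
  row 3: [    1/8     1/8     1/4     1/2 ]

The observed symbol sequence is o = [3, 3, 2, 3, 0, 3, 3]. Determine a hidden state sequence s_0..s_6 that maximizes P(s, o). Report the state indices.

path = [0, 3, 1, 3, 2, 0, 3]

t=0: δ = [9.375e-02, 3.125e-02, 3.125e-02, 1.250e-01]  (obs o_0=3)
t=1: δ = [7.812e-03, 5.859e-03, 7.812e-03, 1.758e-02]  ψ = [3, 3, 3, 0]  (obs o_1=3)
t=2: δ = [1.648e-03, 1.648e-03, 1.099e-03, 7.324e-04]  ψ = [3, 3, 3, 0]  (obs o_2=2)
t=3: δ = [1.373e-04, 3.433e-05, 1.030e-04, 4.120e-04]  ψ = [2, 2, 0, 1]  (obs o_3=3)
t=4: δ = [1.287e-05, 3.862e-05, 3.862e-05, 6.437e-06]  ψ = [3, 3, 3, 0]  (obs o_4=0)
t=5: δ = [4.828e-06, 1.207e-06, 1.207e-06, 9.656e-06]  ψ = [2, 2, 1, 1]  (obs o_5=3)
t=6: δ = [6.035e-07, 4.526e-07, 6.035e-07, 9.052e-07]  ψ = [3, 3, 3, 0]  (obs o_6=3)
backtrack: best end state = 3; path = [0, 3, 1, 3, 2, 0, 3]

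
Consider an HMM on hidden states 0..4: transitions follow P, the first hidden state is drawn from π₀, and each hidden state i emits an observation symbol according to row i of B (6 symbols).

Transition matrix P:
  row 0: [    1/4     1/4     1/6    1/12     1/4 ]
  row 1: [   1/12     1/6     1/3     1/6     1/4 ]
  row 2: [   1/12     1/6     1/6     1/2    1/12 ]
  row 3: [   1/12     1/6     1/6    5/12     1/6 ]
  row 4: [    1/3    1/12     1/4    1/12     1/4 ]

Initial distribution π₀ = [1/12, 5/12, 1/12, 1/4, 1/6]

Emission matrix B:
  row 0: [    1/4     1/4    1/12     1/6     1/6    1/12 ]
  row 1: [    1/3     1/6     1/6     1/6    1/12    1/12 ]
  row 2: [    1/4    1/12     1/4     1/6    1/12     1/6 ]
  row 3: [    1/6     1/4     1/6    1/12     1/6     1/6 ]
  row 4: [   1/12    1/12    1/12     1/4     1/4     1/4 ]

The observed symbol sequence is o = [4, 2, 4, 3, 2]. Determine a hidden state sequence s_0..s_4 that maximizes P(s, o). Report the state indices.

t=0: δ = [1.389e-02, 3.472e-02, 6.944e-03, 4.167e-02, 4.167e-02]  (obs o_0=4)
t=1: δ = [1.157e-03, 1.157e-03, 2.894e-03, 2.894e-03, 8.681e-04]  ψ = [4, 3, 1, 3, 4]  (obs o_1=2)
t=2: δ = [4.823e-05, 4.019e-05, 4.019e-05, 2.411e-04, 1.206e-04]  ψ = [0, 2, 2, 2, 3]  (obs o_2=4)
t=3: δ = [6.698e-06, 6.698e-06, 6.698e-06, 8.372e-06, 1.005e-05]  ψ = [4, 3, 3, 3, 3]  (obs o_3=3)
t=4: δ = [2.791e-07, 2.791e-07, 6.279e-07, 5.814e-07, 2.093e-07]  ψ = [4, 0, 4, 3, 4]  (obs o_4=2)
backtrack: best end state = 2; path = [1, 2, 3, 4, 2]

path = [1, 2, 3, 4, 2]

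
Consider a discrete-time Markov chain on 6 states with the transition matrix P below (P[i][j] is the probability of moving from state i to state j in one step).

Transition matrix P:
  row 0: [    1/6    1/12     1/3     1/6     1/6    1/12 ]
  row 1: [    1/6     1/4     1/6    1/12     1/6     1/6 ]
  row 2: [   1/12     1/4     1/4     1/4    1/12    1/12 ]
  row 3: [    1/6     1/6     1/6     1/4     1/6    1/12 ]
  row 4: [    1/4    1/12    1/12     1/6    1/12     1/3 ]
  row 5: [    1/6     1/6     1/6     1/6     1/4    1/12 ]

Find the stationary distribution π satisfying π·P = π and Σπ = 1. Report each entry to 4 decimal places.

Balance equations π_j = Σ_i π_i·P[i][j]:
  π_0 = 1/6·π_0 + 1/6·π_1 + 1/12·π_2 + 1/6·π_3 + 1/4·π_4 + 1/6·π_5
  π_1 = 1/12·π_0 + 1/4·π_1 + 1/4·π_2 + 1/6·π_3 + 1/12·π_4 + 1/6·π_5
  π_2 = 1/3·π_0 + 1/6·π_1 + 1/4·π_2 + 1/6·π_3 + 1/12·π_4 + 1/6·π_5
  π_3 = 1/6·π_0 + 1/12·π_1 + 1/4·π_2 + 1/4·π_3 + 1/6·π_4 + 1/6·π_5
  π_4 = 1/6·π_0 + 1/6·π_1 + 1/12·π_2 + 1/6·π_3 + 1/12·π_4 + 1/4·π_5
  normalize: π_0 + π_1 + π_2 + π_3 + π_4 + π_5 = 1
Solving the linear system gives exactly π = [6080/37393, 6412/37393, 22193/112179, 20665/112179, 16715/112179, 15130/112179].

π = [0.1626, 0.1715, 0.1978, 0.1842, 0.1490, 0.1349]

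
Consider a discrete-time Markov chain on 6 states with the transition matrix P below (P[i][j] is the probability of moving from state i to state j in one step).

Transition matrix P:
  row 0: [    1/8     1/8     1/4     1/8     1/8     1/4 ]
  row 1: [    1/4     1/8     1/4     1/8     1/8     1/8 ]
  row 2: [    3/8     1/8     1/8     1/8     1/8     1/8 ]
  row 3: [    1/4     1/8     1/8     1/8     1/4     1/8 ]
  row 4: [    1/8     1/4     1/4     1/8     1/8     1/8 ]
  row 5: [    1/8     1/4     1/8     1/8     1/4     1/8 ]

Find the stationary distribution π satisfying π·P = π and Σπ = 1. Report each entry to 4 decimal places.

Balance equations π_j = Σ_i π_i·P[i][j]:
  π_0 = 1/8·π_0 + 1/4·π_1 + 3/8·π_2 + 1/4·π_3 + 1/8·π_4 + 1/8·π_5
  π_1 = 1/8·π_0 + 1/8·π_1 + 1/8·π_2 + 1/8·π_3 + 1/4·π_4 + 1/4·π_5
  π_2 = 1/4·π_0 + 1/4·π_1 + 1/8·π_2 + 1/8·π_3 + 1/4·π_4 + 1/8·π_5
  π_3 = 1/8·π_0 + 1/8·π_1 + 1/8·π_2 + 1/8·π_3 + 1/8·π_4 + 1/8·π_5
  π_4 = 1/8·π_0 + 1/8·π_1 + 1/8·π_2 + 1/4·π_3 + 1/8·π_4 + 1/4·π_5
  normalize: π_0 + π_1 + π_2 + π_3 + π_4 + π_5 = 1
Solving the linear system gives exactly π = [1102/5273, 6911/42184, 1010/5273, 1/8, 6729/42184, 6375/42184].

π = [0.2090, 0.1638, 0.1915, 0.1250, 0.1595, 0.1511]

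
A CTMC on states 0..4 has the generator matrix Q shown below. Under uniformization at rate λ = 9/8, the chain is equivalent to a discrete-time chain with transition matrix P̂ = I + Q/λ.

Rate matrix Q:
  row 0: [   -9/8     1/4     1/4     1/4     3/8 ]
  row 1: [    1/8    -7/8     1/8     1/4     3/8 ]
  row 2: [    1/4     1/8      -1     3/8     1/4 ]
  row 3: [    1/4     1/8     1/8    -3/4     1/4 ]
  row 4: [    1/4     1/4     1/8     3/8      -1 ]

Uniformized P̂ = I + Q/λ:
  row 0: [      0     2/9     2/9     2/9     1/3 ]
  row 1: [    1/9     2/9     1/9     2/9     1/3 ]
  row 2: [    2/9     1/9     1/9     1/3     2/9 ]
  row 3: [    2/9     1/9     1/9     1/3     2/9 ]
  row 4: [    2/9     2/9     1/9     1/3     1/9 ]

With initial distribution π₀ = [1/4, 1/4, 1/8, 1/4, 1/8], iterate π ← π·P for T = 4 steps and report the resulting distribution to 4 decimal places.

t=0: π = [0.2500, 0.2500, 0.1250, 0.2500, 0.1250]
t=1: π = [0.1389, 0.1806, 0.1389, 0.2778, 0.2639]
t=2: π = [0.1713, 0.1759, 0.1265, 0.2978, 0.2284]
t=3: π = [0.1646, 0.1751, 0.1301, 0.2948, 0.2354]
t=4: π = [0.1662, 0.1750, 0.1294, 0.2956, 0.2338]

π = [0.1662, 0.1750, 0.1294, 0.2956, 0.2338]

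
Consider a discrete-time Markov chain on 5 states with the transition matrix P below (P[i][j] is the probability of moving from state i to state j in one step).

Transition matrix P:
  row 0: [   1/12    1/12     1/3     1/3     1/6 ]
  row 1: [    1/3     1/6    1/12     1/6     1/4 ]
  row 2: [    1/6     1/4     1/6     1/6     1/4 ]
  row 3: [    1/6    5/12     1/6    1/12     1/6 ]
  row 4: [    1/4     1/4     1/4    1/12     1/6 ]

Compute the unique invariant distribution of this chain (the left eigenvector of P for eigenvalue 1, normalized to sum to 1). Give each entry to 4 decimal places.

Balance equations π_j = Σ_i π_i·P[i][j]:
  π_0 = 1/12·π_0 + 1/3·π_1 + 1/6·π_2 + 1/6·π_3 + 1/4·π_4
  π_1 = 1/12·π_0 + 1/6·π_1 + 1/4·π_2 + 5/12·π_3 + 1/4·π_4
  π_2 = 1/3·π_0 + 1/12·π_1 + 1/6·π_2 + 1/6·π_3 + 1/4·π_4
  π_3 = 1/3·π_0 + 1/6·π_1 + 1/6·π_2 + 1/12·π_3 + 1/12·π_4
  normalize: π_0 + π_1 + π_2 + π_3 + π_4 = 1
Solving the linear system gives exactly π = [661/3239, 2191/9717, 1931/9717, 1649/9717, 1963/9717].

π = [0.2041, 0.2255, 0.1987, 0.1697, 0.2020]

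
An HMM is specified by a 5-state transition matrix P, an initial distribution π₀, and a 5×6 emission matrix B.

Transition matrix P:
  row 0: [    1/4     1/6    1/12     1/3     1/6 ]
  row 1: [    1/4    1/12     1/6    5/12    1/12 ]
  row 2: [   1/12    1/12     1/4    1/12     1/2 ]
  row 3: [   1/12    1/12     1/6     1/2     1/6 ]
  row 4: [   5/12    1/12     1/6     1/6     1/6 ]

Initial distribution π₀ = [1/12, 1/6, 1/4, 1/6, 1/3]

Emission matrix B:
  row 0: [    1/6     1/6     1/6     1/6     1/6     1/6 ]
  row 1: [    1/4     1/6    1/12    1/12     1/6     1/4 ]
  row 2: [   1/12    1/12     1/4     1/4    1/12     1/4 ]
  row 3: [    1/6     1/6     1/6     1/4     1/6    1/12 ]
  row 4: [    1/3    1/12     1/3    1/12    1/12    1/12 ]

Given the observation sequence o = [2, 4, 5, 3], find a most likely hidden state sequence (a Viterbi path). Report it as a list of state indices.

t=0: δ = [1.389e-02, 1.389e-02, 6.250e-02, 2.778e-02, 1.111e-01]  (obs o_0=2)
t=1: δ = [7.716e-03, 1.543e-03, 1.543e-03, 3.086e-03, 2.604e-03]  ψ = [4, 4, 4, 4, 2]  (obs o_1=4)
t=2: δ = [3.215e-04, 3.215e-04, 1.608e-04, 2.143e-04, 1.072e-04]  ψ = [0, 0, 0, 0, 0]  (obs o_2=5)
t=3: δ = [1.340e-05, 4.465e-06, 1.340e-05, 3.349e-05, 6.698e-06]  ψ = [0, 0, 1, 1, 2]  (obs o_3=3)
backtrack: best end state = 3; path = [4, 0, 1, 3]

path = [4, 0, 1, 3]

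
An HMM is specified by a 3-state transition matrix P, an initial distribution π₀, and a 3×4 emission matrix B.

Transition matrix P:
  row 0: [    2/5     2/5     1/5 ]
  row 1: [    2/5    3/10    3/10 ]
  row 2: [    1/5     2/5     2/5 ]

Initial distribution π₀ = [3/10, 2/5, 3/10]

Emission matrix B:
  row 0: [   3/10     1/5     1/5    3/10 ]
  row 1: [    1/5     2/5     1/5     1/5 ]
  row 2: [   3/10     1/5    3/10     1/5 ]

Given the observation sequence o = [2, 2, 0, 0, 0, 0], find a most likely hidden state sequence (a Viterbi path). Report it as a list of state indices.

t=0: δ = [6.000e-02, 8.000e-02, 9.000e-02]  (obs o_0=2)
t=1: δ = [6.400e-03, 7.200e-03, 1.080e-02]  ψ = [1, 2, 2]  (obs o_1=2)
t=2: δ = [8.640e-04, 8.640e-04, 1.296e-03]  ψ = [1, 2, 2]  (obs o_2=0)
t=3: δ = [1.037e-04, 1.037e-04, 1.555e-04]  ψ = [0, 2, 2]  (obs o_3=0)
t=4: δ = [1.244e-05, 1.244e-05, 1.866e-05]  ψ = [0, 2, 2]  (obs o_4=0)
t=5: δ = [1.493e-06, 1.493e-06, 2.239e-06]  ψ = [0, 2, 2]  (obs o_5=0)
backtrack: best end state = 2; path = [2, 2, 2, 2, 2, 2]

path = [2, 2, 2, 2, 2, 2]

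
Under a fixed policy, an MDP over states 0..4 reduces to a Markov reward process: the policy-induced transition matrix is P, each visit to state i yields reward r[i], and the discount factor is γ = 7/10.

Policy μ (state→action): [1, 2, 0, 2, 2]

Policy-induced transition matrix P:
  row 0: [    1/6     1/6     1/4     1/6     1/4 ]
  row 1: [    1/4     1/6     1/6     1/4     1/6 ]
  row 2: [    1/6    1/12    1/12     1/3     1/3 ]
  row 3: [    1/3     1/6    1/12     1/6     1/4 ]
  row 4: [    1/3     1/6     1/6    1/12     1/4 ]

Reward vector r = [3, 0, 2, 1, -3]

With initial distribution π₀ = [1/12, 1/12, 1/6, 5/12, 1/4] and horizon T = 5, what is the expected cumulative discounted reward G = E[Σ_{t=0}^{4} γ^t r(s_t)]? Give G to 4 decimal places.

G = 1.1609

t=0: π = [0.0833, 0.0833, 0.1667, 0.4167, 0.2500], E[r] = 0.2500, γ^t·E[r] = 0.250000, running G = 0.250000
t=1: π = [0.2847, 0.1528, 0.1250, 0.1806, 0.2569], E[r] = 0.5139, γ^t·E[r] = 0.359722, running G = 0.609722
t=2: π = [0.2523, 0.1563, 0.1649, 0.1788, 0.2477], E[r] = 0.5226, γ^t·E[r] = 0.256059, running G = 0.865781
t=3: π = [0.2508, 0.1529, 0.1590, 0.1865, 0.2507], E[r] = 0.5048, γ^t·E[r] = 0.173138, running G = 1.038919
t=4: π = [0.2523, 0.1534, 0.1588, 0.1850, 0.2505], E[r] = 0.5079, γ^t·E[r] = 0.121943, running G = 1.160862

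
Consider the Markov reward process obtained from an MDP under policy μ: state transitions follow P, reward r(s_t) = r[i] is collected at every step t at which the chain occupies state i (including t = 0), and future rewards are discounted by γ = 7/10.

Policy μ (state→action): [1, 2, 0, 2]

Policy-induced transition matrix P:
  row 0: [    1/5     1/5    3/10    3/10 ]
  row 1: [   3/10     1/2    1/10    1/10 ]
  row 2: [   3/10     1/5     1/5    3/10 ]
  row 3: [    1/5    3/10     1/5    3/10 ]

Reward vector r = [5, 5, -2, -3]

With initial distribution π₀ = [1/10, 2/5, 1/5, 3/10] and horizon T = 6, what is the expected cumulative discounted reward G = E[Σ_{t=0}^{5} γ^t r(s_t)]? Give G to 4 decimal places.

G = 4.8562

t=0: π = [0.1000, 0.4000, 0.2000, 0.3000], E[r] = 1.2000, γ^t·E[r] = 1.200000, running G = 1.200000
t=1: π = [0.2600, 0.3500, 0.1700, 0.2200], E[r] = 2.0500, γ^t·E[r] = 1.435000, running G = 2.635000
t=2: π = [0.2520, 0.3270, 0.1910, 0.2300], E[r] = 1.8230, γ^t·E[r] = 0.893270, running G = 3.528270
t=3: π = [0.2518, 0.3211, 0.1925, 0.2346], E[r] = 1.7757, γ^t·E[r] = 0.609065, running G = 4.137335
t=4: π = [0.2514, 0.3198, 0.1931, 0.2358], E[r] = 1.7623, γ^t·E[r] = 0.423121, running G = 4.560456
t=5: π = [0.2513, 0.3195, 0.1932, 0.2360], E[r] = 1.7596, γ^t·E[r] = 0.295730, running G = 4.856186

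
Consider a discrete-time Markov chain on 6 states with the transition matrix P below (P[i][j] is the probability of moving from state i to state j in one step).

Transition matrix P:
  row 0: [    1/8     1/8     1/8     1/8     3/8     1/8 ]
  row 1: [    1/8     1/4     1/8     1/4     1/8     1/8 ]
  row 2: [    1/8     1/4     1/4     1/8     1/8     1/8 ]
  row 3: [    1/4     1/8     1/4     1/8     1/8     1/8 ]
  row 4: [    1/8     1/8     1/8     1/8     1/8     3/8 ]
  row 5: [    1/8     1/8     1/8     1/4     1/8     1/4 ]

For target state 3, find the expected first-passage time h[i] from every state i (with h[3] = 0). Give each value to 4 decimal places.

First-step conditioning: h[3] = 0; for i ≠ 3, h[i] = 1 + Σ_k P[i][k]·h[k].
  h[0] = 1 + 1/8·h[0] + 1/8·h[1] + 1/8·h[2] + 3/8·h[4] + 1/8·h[5]
  h[1] = 1 + 1/8·h[0] + 1/4·h[1] + 1/8·h[2] + 1/8·h[4] + 1/8·h[5]
  h[2] = 1 + 1/8·h[0] + 1/4·h[1] + 1/4·h[2] + 1/8·h[4] + 1/8·h[5]
  h[4] = 1 + 1/8·h[0] + 1/8·h[1] + 1/8·h[2] + 1/8·h[4] + 3/8·h[5]
  h[5] = 1 + 1/8·h[0] + 1/8·h[1] + 1/8·h[2] + 1/8·h[4] + 1/4·h[5]
Solving the 5×5 linear system over states ≠ 3 gives exactly h = [2072/353, 1792/353, 2048/353, 0, 2016/353, 1792/353] (h[3] = 0 is the target).

h = [5.8697, 5.0765, 5.8017, 0.0000, 5.7110, 5.0765]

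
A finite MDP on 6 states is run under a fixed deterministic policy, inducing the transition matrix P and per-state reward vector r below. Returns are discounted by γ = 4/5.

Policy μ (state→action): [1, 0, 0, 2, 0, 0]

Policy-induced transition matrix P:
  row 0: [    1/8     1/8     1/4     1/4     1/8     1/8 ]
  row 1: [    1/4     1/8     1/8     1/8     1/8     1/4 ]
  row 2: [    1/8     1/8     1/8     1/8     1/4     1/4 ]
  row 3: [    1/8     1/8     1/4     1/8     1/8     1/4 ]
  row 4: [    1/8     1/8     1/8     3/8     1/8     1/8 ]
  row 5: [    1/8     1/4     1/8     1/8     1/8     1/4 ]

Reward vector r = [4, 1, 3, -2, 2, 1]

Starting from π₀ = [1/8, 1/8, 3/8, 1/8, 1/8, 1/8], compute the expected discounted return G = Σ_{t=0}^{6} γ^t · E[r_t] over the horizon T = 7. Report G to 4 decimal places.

t=0: π = [0.1250, 0.1250, 0.3750, 0.1250, 0.1250, 0.1250], E[r] = 1.8750, γ^t·E[r] = 1.875000, running G = 1.875000
t=1: π = [0.1406, 0.1406, 0.1563, 0.1719, 0.1719, 0.2188], E[r] = 1.3906, γ^t·E[r] = 1.112500, running G = 2.987500
t=2: π = [0.1426, 0.1523, 0.1641, 0.1855, 0.1445, 0.2109], E[r] = 1.3438, γ^t·E[r] = 0.860000, running G = 3.847500
t=3: π = [0.1440, 0.1514, 0.1660, 0.1790, 0.1455, 0.2141], E[r] = 1.3728, γ^t·E[r] = 0.702875, running G = 4.550375
t=4: π = [0.1439, 0.1518, 0.1654, 0.1794, 0.1458, 0.2138], E[r] = 1.3701, γ^t·E[r] = 0.561200, running G = 5.111575
t=5: π = [0.1440, 0.1517, 0.1654, 0.1794, 0.1457, 0.2138], E[r] = 1.3701, γ^t·E[r] = 0.448963, running G = 5.560538
t=6: π = [0.1440, 0.1517, 0.1654, 0.1794, 0.1457, 0.2138], E[r] = 1.3702, γ^t·E[r] = 0.359185, running G = 5.919722

G = 5.9197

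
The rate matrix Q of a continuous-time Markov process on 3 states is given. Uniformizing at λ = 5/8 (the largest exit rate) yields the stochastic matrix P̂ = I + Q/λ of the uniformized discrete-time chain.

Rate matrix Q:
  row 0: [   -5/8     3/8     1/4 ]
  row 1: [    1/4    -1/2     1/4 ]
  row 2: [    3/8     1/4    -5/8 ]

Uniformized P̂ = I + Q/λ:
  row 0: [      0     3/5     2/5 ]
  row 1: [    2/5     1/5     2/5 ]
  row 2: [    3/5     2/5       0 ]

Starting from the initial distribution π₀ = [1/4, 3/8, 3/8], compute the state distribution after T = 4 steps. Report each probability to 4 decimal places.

t=0: π = [0.2500, 0.3750, 0.3750]
t=1: π = [0.3750, 0.3750, 0.2500]
t=2: π = [0.3000, 0.4000, 0.3000]
t=3: π = [0.3400, 0.3800, 0.2800]
t=4: π = [0.3200, 0.3920, 0.2880]

π = [0.3200, 0.3920, 0.2880]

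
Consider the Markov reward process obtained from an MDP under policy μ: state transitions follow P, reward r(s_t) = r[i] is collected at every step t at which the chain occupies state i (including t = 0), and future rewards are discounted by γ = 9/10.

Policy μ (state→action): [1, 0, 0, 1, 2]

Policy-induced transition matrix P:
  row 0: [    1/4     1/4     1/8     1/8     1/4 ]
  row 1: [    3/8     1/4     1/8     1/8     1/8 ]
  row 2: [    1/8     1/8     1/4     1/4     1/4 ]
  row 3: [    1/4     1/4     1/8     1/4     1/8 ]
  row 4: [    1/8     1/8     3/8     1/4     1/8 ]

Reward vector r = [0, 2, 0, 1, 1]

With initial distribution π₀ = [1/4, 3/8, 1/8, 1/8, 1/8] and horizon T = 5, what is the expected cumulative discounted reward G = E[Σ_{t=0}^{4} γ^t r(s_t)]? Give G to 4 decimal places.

t=0: π = [0.2500, 0.3750, 0.1250, 0.1250, 0.1250], E[r] = 1.0000, γ^t·E[r] = 1.000000, running G = 1.000000
t=1: π = [0.2656, 0.2188, 0.1719, 0.1719, 0.1719], E[r] = 0.7813, γ^t·E[r] = 0.703125, running G = 1.703125
t=2: π = [0.2344, 0.2070, 0.1895, 0.1895, 0.1797], E[r] = 0.7832, γ^t·E[r] = 0.634395, running G = 2.337520
t=3: π = [0.2297, 0.2039, 0.1936, 0.1948, 0.1780], E[r] = 0.7805, γ^t·E[r] = 0.568997, running G = 2.906517
t=4: π = [0.2290, 0.2036, 0.1937, 0.1958, 0.1779], E[r] = 0.7808, γ^t·E[r] = 0.512298, running G = 3.418815

G = 3.4188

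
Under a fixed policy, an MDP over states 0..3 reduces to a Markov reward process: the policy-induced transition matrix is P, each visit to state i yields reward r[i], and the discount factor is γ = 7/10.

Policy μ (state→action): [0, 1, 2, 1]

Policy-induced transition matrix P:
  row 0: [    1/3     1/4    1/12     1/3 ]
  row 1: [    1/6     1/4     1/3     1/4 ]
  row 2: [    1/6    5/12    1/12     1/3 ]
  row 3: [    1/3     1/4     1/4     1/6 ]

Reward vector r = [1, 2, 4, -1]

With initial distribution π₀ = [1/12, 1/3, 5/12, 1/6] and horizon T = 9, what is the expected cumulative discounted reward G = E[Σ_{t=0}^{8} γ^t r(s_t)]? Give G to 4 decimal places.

t=0: π = [0.0833, 0.3333, 0.4167, 0.1667], E[r] = 2.2500, γ^t·E[r] = 2.250000, running G = 2.250000
t=1: π = [0.2083, 0.3194, 0.1944, 0.2778], E[r] = 1.3472, γ^t·E[r] = 0.943056, running G = 3.193056
t=2: π = [0.2477, 0.2824, 0.2095, 0.2604], E[r] = 1.3900, γ^t·E[r] = 0.681123, running G = 3.874178
t=3: π = [0.2514, 0.2849, 0.1973, 0.2664], E[r] = 1.3441, γ^t·E[r] = 0.461039, running G = 4.335217
t=4: π = [0.2530, 0.2829, 0.1990, 0.2652], E[r] = 1.3494, γ^t·E[r] = 0.323989, running G = 4.659206
t=5: π = [0.2530, 0.2832, 0.1983, 0.2656], E[r] = 1.3468, γ^t·E[r] = 0.226357, running G = 4.885563
t=6: π = [0.2531, 0.2830, 0.1984, 0.2655], E[r] = 1.3472, γ^t·E[r] = 0.158501, running G = 5.044064
t=7: π = [0.2531, 0.2831, 0.1983, 0.2655], E[r] = 1.3471, γ^t·E[r] = 0.110938, running G = 5.155002
t=8: π = [0.2531, 0.2831, 0.1983, 0.2655], E[r] = 1.3471, γ^t·E[r] = 0.077659, running G = 5.232661

G = 5.2327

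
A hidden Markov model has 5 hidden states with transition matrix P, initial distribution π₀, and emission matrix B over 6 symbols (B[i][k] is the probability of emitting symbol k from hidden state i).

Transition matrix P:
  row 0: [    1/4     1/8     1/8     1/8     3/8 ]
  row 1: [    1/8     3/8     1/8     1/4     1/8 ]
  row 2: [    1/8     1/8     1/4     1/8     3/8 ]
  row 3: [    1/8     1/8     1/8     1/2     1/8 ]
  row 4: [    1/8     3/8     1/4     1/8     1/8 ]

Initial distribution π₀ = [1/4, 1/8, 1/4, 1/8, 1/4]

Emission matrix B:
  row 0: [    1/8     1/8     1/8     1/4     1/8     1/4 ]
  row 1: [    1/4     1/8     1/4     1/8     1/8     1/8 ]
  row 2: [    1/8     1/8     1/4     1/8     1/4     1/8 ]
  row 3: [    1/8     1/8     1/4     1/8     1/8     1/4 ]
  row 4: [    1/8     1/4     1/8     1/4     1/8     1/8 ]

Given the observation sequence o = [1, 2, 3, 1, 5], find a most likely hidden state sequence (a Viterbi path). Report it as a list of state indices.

t=0: δ = [3.125e-02, 1.562e-02, 3.125e-02, 1.562e-02, 6.250e-02]  (obs o_0=1)
t=1: δ = [9.766e-04, 5.859e-03, 3.906e-03, 1.953e-03, 1.465e-03]  ψ = [0, 4, 4, 3, 0]  (obs o_1=2)
t=2: δ = [1.831e-04, 2.747e-04, 1.221e-04, 1.831e-04, 3.662e-04]  ψ = [1, 1, 2, 1, 2]  (obs o_2=3)
t=3: δ = [5.722e-06, 1.717e-05, 1.144e-05, 1.144e-05, 1.717e-05]  ψ = [0, 4, 4, 3, 0]  (obs o_3=1)
t=4: δ = [5.364e-07, 8.047e-07, 5.364e-07, 1.431e-06, 5.364e-07]  ψ = [1, 1, 4, 3, 2]  (obs o_4=5)
backtrack: best end state = 3; path = [4, 1, 3, 3, 3]

path = [4, 1, 3, 3, 3]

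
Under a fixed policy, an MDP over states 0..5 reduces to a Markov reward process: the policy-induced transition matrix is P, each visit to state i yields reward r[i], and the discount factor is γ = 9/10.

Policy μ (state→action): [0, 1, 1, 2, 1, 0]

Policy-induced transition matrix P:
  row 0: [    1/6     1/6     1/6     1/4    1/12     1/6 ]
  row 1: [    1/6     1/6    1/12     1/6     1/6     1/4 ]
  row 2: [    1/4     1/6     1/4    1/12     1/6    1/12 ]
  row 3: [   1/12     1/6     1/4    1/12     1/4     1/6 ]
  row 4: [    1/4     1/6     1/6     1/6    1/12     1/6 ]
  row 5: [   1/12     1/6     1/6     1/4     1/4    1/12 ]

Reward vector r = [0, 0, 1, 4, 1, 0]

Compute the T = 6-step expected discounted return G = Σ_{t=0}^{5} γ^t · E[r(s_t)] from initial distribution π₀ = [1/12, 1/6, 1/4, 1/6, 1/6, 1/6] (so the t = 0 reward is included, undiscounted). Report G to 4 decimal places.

G = 4.7581

t=0: π = [0.0833, 0.1667, 0.2500, 0.1667, 0.1667, 0.1667], E[r] = 1.0833, γ^t·E[r] = 1.083333, running G = 1.083333
t=1: π = [0.1736, 0.1667, 0.1875, 0.1528, 0.1736, 0.1458], E[r] = 0.9722, γ^t·E[r] = 0.875000, running G = 1.958333
t=2: π = [0.1719, 0.1667, 0.1811, 0.1649, 0.1626, 0.1528], E[r] = 1.0035, γ^t·E[r] = 0.812813, running G = 2.771146
t=3: π = [0.1688, 0.1667, 0.1816, 0.1649, 0.1653, 0.1527], E[r] = 1.0064, γ^t·E[r] = 0.733676, running G = 3.504822
t=4: π = [0.1691, 0.1667, 0.1817, 0.1646, 0.1653, 0.1527], E[r] = 1.0053, γ^t·E[r] = 0.659578, running G = 4.164399
t=5: π = [0.1691, 0.1667, 0.1816, 0.1646, 0.1652, 0.1527], E[r] = 1.0054, γ^t·E[r] = 0.593673, running G = 4.758073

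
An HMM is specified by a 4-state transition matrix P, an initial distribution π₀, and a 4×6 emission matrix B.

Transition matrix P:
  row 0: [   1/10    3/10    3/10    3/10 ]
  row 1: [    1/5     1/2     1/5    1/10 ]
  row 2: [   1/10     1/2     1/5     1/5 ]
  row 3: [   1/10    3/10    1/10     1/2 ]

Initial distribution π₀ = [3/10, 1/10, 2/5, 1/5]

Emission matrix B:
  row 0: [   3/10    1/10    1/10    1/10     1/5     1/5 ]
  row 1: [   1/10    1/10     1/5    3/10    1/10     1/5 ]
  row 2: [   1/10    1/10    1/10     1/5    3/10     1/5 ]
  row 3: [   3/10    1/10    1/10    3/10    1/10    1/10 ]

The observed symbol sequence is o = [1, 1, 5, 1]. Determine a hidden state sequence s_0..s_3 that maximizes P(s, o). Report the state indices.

t=0: δ = [3.000e-02, 1.000e-02, 4.000e-02, 2.000e-02]  (obs o_0=1)
t=1: δ = [4.000e-04, 2.000e-03, 9.000e-04, 1.000e-03]  ψ = [2, 2, 0, 3]  (obs o_1=1)
t=2: δ = [8.000e-05, 2.000e-04, 8.000e-05, 5.000e-05]  ψ = [1, 1, 1, 3]  (obs o_2=5)
t=3: δ = [4.000e-06, 1.000e-05, 4.000e-06, 2.500e-06]  ψ = [1, 1, 1, 3]  (obs o_3=1)
backtrack: best end state = 1; path = [2, 1, 1, 1]

path = [2, 1, 1, 1]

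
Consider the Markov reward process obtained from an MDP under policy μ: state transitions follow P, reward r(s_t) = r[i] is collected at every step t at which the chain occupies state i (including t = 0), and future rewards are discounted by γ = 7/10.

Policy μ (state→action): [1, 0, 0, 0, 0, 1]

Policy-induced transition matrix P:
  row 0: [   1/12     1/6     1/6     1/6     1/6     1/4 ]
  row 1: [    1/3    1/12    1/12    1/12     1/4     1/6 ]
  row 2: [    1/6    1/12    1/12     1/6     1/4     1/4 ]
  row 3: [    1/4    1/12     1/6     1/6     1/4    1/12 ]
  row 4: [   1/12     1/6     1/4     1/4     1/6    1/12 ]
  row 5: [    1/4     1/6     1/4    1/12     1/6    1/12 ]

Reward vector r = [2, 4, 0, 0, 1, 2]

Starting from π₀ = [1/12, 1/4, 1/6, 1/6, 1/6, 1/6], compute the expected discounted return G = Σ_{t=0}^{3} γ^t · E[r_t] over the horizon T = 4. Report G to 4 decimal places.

t=0: π = [0.0833, 0.2500, 0.1667, 0.1667, 0.1667, 0.1667], E[r] = 1.6667, γ^t·E[r] = 1.666667, running G = 1.666667
t=1: π = [0.2153, 0.1181, 0.1597, 0.1458, 0.2153, 0.1458], E[r] = 1.4097, γ^t·E[r] = 0.986806, running G = 2.653472
t=2: π = [0.1748, 0.1314, 0.1736, 0.1626, 0.2020, 0.1557], E[r] = 1.3883, γ^t·E[r] = 0.680272, running G = 3.333744
t=3: π = [0.1837, 0.1277, 0.1711, 0.1596, 0.2056, 0.1523], E[r] = 1.3885, γ^t·E[r] = 0.476257, running G = 3.810001

G = 3.8100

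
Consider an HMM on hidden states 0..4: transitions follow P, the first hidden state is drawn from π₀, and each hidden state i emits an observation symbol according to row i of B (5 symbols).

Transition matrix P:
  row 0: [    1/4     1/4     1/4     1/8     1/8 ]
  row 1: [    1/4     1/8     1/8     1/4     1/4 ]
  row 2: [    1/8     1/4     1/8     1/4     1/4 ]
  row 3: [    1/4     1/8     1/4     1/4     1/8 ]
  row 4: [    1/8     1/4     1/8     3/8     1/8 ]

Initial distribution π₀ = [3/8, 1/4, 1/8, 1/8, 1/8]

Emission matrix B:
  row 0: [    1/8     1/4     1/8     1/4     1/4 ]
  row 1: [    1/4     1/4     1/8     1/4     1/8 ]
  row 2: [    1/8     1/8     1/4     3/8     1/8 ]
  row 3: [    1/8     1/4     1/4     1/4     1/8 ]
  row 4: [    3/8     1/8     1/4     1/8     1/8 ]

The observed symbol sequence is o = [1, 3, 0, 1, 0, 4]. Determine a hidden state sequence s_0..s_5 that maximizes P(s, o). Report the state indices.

t=0: δ = [9.375e-02, 6.250e-02, 1.562e-02, 3.125e-02, 1.562e-02]  (obs o_0=1)
t=1: δ = [5.859e-03, 5.859e-03, 8.789e-03, 3.906e-03, 1.953e-03]  ψ = [0, 0, 0, 1, 1]  (obs o_1=3)
t=2: δ = [1.831e-04, 5.493e-04, 1.831e-04, 2.747e-04, 8.240e-04]  ψ = [0, 2, 0, 2, 2]  (obs o_2=0)
t=3: δ = [3.433e-05, 5.150e-05, 1.287e-05, 7.725e-05, 1.717e-05]  ψ = [1, 4, 4, 4, 1]  (obs o_3=1)
t=4: δ = [2.414e-06, 2.414e-06, 2.414e-06, 2.414e-06, 4.828e-06]  ψ = [3, 3, 3, 3, 1]  (obs o_4=0)
t=5: δ = [1.509e-07, 1.509e-07, 7.544e-08, 2.263e-07, 7.544e-08]  ψ = [0, 4, 0, 4, 1]  (obs o_5=4)
backtrack: best end state = 3; path = [0, 2, 4, 1, 4, 3]

path = [0, 2, 4, 1, 4, 3]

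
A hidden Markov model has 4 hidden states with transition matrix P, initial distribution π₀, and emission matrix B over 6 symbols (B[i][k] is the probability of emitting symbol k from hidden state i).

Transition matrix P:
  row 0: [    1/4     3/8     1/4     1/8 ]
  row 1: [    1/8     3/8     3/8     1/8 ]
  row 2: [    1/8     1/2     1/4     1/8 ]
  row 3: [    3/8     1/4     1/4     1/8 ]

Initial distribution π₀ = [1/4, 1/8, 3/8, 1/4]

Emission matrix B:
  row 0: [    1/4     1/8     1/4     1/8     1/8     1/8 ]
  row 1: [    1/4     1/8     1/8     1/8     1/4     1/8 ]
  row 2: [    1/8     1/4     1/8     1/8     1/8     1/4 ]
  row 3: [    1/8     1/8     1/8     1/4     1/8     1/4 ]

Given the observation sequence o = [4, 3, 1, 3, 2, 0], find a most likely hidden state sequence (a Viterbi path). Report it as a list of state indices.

path = [2, 1, 2, 1, 2, 1]

t=0: δ = [3.125e-02, 3.125e-02, 4.688e-02, 3.125e-02]  (obs o_0=4)
t=1: δ = [1.465e-03, 2.930e-03, 1.465e-03, 1.465e-03]  ψ = [3, 2, 1, 2]  (obs o_1=3)
t=2: δ = [6.866e-05, 1.373e-04, 2.747e-04, 4.578e-05]  ψ = [3, 1, 1, 1]  (obs o_2=1)
t=3: δ = [4.292e-06, 1.717e-05, 8.583e-06, 8.583e-06]  ψ = [2, 2, 2, 2]  (obs o_3=3)
t=4: δ = [8.047e-07, 8.047e-07, 8.047e-07, 2.682e-07]  ψ = [3, 1, 1, 1]  (obs o_4=2)
t=5: δ = [5.029e-08, 1.006e-07, 3.772e-08, 1.257e-08]  ψ = [0, 2, 1, 0]  (obs o_5=0)
backtrack: best end state = 1; path = [2, 1, 2, 1, 2, 1]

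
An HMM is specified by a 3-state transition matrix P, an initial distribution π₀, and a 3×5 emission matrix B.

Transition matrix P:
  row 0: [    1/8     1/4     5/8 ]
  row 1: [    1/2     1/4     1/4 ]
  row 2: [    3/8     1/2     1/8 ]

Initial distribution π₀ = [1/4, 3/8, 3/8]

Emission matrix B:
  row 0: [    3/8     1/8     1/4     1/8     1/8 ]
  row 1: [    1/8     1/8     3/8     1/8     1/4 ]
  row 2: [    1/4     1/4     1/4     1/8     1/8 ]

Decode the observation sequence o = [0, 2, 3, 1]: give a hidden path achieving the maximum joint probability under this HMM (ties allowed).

path = [2, 1, 0, 2]

t=0: δ = [9.375e-02, 4.688e-02, 9.375e-02]  (obs o_0=0)
t=1: δ = [8.789e-03, 1.758e-02, 1.465e-02]  ψ = [2, 2, 0]  (obs o_1=2)
t=2: δ = [1.099e-03, 9.155e-04, 6.866e-04]  ψ = [1, 2, 0]  (obs o_2=3)
t=3: δ = [5.722e-05, 4.292e-05, 1.717e-04]  ψ = [1, 2, 0]  (obs o_3=1)
backtrack: best end state = 2; path = [2, 1, 0, 2]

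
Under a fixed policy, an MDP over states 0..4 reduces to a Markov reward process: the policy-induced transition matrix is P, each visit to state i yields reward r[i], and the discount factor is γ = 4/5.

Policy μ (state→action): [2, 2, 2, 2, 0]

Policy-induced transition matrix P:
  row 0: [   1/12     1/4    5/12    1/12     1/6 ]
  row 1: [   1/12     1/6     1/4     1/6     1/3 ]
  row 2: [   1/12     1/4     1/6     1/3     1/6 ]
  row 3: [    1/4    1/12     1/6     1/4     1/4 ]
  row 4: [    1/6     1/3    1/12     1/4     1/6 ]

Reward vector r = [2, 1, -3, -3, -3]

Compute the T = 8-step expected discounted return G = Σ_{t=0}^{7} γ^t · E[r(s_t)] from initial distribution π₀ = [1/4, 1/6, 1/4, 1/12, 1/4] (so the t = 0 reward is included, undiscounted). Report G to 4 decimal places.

G = -5.6740

t=0: π = [0.2500, 0.1667, 0.2500, 0.0833, 0.2500], E[r] = -1.0833, γ^t·E[r] = -1.083333, running G = -1.083333
t=1: π = [0.1181, 0.2431, 0.2222, 0.2153, 0.2014], E[r] = -1.4375, γ^t·E[r] = -1.150000, running G = -2.233333
t=2: π = [0.1360, 0.2106, 0.1997, 0.2286, 0.2251], E[r] = -1.4774, γ^t·E[r] = -0.945556, running G = -3.178889
t=3: π = [0.1402, 0.2131, 0.1995, 0.2264, 0.2208], E[r] = -1.4466, γ^t·E[r] = -0.740667, running G = -3.919556
t=4: π = [0.1395, 0.2129, 0.2011, 0.2255, 0.2211], E[r] = -1.4510, γ^t·E[r] = -0.594336, running G = -4.513891
t=5: π = [0.1393, 0.2131, 0.2009, 0.2258, 0.2209], E[r] = -1.4509, γ^t·E[r] = -0.475441, running G = -4.989332
t=6: π = [0.1394, 0.2130, 0.2008, 0.2258, 0.2210], E[r] = -1.4510, γ^t·E[r] = -0.380379, running G = -5.369711
t=7: π = [0.1394, 0.2130, 0.2008, 0.2258, 0.2210], E[r] = -1.4510, γ^t·E[r] = -0.304290, running G = -5.674001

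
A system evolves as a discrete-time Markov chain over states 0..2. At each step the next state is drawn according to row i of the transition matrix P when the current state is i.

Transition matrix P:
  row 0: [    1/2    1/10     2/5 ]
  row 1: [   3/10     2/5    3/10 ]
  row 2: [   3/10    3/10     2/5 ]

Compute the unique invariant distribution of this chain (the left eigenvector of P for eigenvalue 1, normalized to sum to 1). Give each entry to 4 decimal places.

Balance equations π_j = Σ_i π_i·P[i][j]:
  π_0 = 1/2·π_0 + 3/10·π_1 + 3/10·π_2
  π_1 = 1/10·π_0 + 2/5·π_1 + 3/10·π_2
  normalize: π_0 + π_1 + π_2 = 1
Solving the linear system gives exactly π = [3/8, 1/4, 3/8].

π = [0.3750, 0.2500, 0.3750]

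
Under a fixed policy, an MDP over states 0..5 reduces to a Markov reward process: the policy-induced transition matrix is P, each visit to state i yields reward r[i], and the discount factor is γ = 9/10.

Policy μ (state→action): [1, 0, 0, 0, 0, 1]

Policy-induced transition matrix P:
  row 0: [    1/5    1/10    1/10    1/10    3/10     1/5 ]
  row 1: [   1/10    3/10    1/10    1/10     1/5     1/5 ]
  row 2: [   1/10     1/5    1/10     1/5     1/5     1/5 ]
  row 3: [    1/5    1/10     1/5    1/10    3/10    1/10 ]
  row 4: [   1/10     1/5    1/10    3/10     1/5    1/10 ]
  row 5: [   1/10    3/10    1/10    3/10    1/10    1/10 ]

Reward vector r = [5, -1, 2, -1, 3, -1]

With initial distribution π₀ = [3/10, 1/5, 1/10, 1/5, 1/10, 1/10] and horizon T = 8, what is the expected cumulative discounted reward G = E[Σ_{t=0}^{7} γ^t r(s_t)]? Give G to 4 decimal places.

t=0: π = [0.3000, 0.2000, 0.1000, 0.2000, 0.1000, 0.1000], E[r] = 1.5000, γ^t·E[r] = 1.500000, running G = 1.500000
t=1: π = [0.1500, 0.1800, 0.1200, 0.1500, 0.2400, 0.1600], E[r] = 1.2200, γ^t·E[r] = 1.098000, running G = 2.598000
t=2: π = [0.1300, 0.2040, 0.1150, 0.1920, 0.2140, 0.1450], E[r] = 0.9810, γ^t·E[r] = 0.794610, running G = 3.392610
t=3: π = [0.1322, 0.2027, 0.1192, 0.1833, 0.2177, 0.1449], E[r] = 1.0216, γ^t·E[r] = 0.744746, running G = 4.137356
t=4: π = [0.1316, 0.2032, 0.1183, 0.1844, 0.2171, 0.1454], E[r] = 1.0125, γ^t·E[r] = 0.664321, running G = 4.801677
t=5: π = [0.1316, 0.2033, 0.1184, 0.1843, 0.2171, 0.1453], E[r] = 1.0132, γ^t·E[r] = 0.598260, running G = 5.399937
t=6: π = [0.1316, 0.2033, 0.1184, 0.1843, 0.2171, 0.1453], E[r] = 1.0131, γ^t·E[r] = 0.538403, running G = 5.938340
t=7: π = [0.1316, 0.2033, 0.1184, 0.1843, 0.2171, 0.1453], E[r] = 1.0131, γ^t·E[r] = 0.484550, running G = 6.422890

G = 6.4229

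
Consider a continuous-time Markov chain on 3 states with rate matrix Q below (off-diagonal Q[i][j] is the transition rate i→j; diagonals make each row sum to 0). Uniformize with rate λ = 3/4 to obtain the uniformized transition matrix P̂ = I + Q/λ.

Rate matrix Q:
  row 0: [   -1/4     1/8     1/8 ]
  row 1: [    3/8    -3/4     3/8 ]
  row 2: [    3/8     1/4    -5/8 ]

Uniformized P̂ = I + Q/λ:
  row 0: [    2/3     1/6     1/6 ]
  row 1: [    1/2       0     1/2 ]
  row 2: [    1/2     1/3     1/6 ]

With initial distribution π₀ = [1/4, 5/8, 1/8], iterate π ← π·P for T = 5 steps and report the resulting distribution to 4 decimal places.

π = [0.6000, 0.1736, 0.2264]

t=0: π = [0.2500, 0.6250, 0.1250]
t=1: π = [0.5417, 0.0833, 0.3750]
t=2: π = [0.5903, 0.2153, 0.1944]
t=3: π = [0.5984, 0.1632, 0.2384]
t=4: π = [0.5997, 0.1792, 0.2211]
t=5: π = [0.6000, 0.1736, 0.2264]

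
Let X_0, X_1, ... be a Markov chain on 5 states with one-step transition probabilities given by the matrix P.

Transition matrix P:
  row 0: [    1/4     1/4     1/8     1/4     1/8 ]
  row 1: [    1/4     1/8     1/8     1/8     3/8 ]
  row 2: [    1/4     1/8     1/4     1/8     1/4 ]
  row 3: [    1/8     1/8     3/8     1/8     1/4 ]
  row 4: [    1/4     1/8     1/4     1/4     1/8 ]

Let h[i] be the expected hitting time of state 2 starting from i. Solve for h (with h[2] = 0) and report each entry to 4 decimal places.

h = [5.0010, 4.9933, 0.0000, 3.8211, 4.3768]

First-step conditioning: h[2] = 0; for i ≠ 2, h[i] = 1 + Σ_k P[i][k]·h[k].
  h[0] = 1 + 1/4·h[0] + 1/4·h[1] + 1/4·h[3] + 1/8·h[4]
  h[1] = 1 + 1/4·h[0] + 1/8·h[1] + 1/8·h[3] + 3/8·h[4]
  h[3] = 1 + 1/8·h[0] + 1/8·h[1] + 1/8·h[3] + 1/4·h[4]
  h[4] = 1 + 1/4·h[0] + 1/8·h[1] + 1/4·h[3] + 1/8·h[4]
Solving the 4×4 linear system over states ≠ 2 gives exactly h = [5256/1051, 5248/1051, 0, 4016/1051, 4600/1051] (h[2] = 0 is the target).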